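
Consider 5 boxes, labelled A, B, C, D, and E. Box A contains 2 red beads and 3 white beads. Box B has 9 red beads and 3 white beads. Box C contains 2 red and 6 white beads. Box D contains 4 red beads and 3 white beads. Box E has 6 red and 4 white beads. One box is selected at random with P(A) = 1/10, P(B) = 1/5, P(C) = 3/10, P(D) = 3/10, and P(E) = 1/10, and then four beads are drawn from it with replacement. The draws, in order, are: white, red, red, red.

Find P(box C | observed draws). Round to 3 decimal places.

0.058

Under each hypothesis, the probability of the observed sequence is: P(data | box A) = (3/5)(2/5)(2/5)(2/5) = 0.0384; P(data | box B) = (3/12)(9/12)(9/12)(9/12) = 0.10547; P(data | box C) = (6/8)(2/8)(2/8)(2/8) = 0.011719; P(data | box D) = (3/7)(4/7)(4/7)(4/7) = 0.079967; P(data | box E) = (4/10)(6/10)(6/10)(6/10) = 0.0864.
Weighting by the prior gives 1/10 · 0.0384 = 0.00384, 1/5 · 0.10547 = 0.021094, 3/10 · 0.011719 = 0.0035156, 3/10 · 0.079967 = 0.02399, 1/10 · 0.0864 = 0.00864; with total 0.061079.
Hence P(box C | data) = (0.0035156) / (0.061079) = 0.057558.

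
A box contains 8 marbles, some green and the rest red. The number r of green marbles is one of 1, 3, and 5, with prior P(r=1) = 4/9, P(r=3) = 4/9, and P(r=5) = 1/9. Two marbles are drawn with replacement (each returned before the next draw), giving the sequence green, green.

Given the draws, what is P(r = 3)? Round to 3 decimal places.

0.554

For each hypothesis, P(data | H) works out to: P(data | r = 1) = (1/8)(1/8) = 1/64; P(data | r = 3) = (3/8)(3/8) = 9/64; P(data | r = 5) = (5/8)(5/8) = 25/64.
Multiplying each by its prior: 4/9 · 1/64 = 1/144, 4/9 · 9/64 = 1/16, 1/9 · 25/64 = 25/576; summing to 65/576.
Therefore the posterior P(r = 3 | data) = (1/16) / (65/576) = 36/65.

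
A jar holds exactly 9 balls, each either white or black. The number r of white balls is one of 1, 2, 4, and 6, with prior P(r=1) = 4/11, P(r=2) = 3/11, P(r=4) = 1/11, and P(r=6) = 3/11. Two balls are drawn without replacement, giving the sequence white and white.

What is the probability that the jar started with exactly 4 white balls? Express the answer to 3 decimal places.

0.111

Compute the likelihood of the observed sequence for each case: P(data | r = 1) = (1/9)(0/8) = 0; P(data | r = 2) = (2/9)(1/8) = 1/36; P(data | r = 4) = (4/9)(3/8) = 1/6; P(data | r = 6) = (6/9)(5/8) = 5/12.
The prior-weighted likelihoods are 4/11 · 0 = 0, 3/11 · 1/36 = 1/132, 1/11 · 1/6 = 1/66, 3/11 · 5/12 = 5/44; with total 3/22.
By Bayes' rule, P(r = 4 | data) = (1/66) / (3/22) = 1/9.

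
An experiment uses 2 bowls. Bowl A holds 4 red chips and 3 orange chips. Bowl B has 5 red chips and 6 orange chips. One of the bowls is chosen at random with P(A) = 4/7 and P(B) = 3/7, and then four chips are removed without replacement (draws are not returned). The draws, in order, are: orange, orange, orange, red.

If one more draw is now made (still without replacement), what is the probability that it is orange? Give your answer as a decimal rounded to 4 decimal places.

The likelihood of the observed sequence under each hypothesis: P(data | bowl A) = (3/7)(2/6)(1/5)(4/4) = 0.028571; P(data | bowl B) = (6/11)(5/10)(4/9)(5/8) = 0.075758.
Multiplying each by its prior: 4/7 · 0.028571 = 0.016327, 3/7 · 0.075758 = 0.032468; with total 0.048794.
Normalising, the posterior is P(bowl A | data) = 0.3346, P(bowl B | data) = 0.6654.
The predictive probability is P(orange next | data) = (0)(0.3346) + (3/7)(0.6654) = 0.28517.

0.2852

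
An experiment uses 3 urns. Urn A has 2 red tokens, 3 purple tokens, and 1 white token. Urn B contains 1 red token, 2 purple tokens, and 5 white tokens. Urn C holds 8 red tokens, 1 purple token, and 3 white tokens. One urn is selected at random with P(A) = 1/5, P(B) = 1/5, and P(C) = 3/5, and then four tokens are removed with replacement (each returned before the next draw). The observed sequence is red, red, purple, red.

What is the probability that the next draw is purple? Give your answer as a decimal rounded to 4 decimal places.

0.1671

For each hypothesis, P(data | H) works out to: P(data | urn A) = (2/6)(2/6)(3/6)(2/6) = 0.018519; P(data | urn B) = (1/8)(1/8)(2/8)(1/8) = 0.00048828; P(data | urn C) = (8/12)(8/12)(1/12)(8/12) = 0.024691.
The prior-weighted likelihoods are 1/5 · 0.018519 = 0.0037037, 1/5 · 0.00048828 = 9.7656e-05, 3/5 · 0.024691 = 0.014815; these sum to 0.018616.
Normalising, the posterior is P(urn A | data) = 0.19895, P(urn B | data) = 0.0052458, P(urn C | data) = 0.7958.
So P(purple next | data) = Σ P(purple next | H) P(H | data) = (1/2)(0.19895) + (1/4)(0.0052458) + (1/12)(0.7958) = 0.1671.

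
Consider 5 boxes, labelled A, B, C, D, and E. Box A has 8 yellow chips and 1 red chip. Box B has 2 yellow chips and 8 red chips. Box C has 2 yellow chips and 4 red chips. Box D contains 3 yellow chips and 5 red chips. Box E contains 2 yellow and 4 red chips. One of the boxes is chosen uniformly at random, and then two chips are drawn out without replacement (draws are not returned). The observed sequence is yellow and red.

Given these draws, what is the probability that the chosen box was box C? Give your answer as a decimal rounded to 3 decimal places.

0.245

For each hypothesis, P(data | H) works out to: P(data | box A) = (8/9)(1/8) = 0.11111; P(data | box B) = (2/10)(8/9) = 0.17778; P(data | box C) = (2/6)(4/5) = 0.26667; P(data | box D) = (3/8)(5/7) = 0.26786; P(data | box E) = (2/6)(4/5) = 0.26667.
Weighting by the prior gives 1/5 · 0.11111 = 0.022222, 1/5 · 0.17778 = 0.035556, 1/5 · 0.26667 = 0.053333, 1/5 · 0.26786 = 0.053571, 1/5 · 0.26667 = 0.053333; with total 0.21802.
Therefore the posterior P(box C | data) = (0.053333) / (0.21802) = 0.24463.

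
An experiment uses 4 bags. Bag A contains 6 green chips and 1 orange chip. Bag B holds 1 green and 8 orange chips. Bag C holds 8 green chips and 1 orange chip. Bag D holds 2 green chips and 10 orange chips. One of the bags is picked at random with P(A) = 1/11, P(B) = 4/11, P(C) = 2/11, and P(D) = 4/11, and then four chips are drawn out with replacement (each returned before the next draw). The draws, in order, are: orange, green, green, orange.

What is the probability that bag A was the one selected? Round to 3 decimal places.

0.100

Compute the likelihood of the observed sequence for each case: P(data | bag A) = (1/7)(6/7)(6/7)(1/7) = 0.014994; P(data | bag B) = (8/9)(1/9)(1/9)(8/9) = 0.0097546; P(data | bag C) = (1/9)(8/9)(8/9)(1/9) = 0.0097546; P(data | bag D) = (10/12)(2/12)(2/12)(10/12) = 0.01929.
Weighting by the prior gives 1/11 · 0.014994 = 0.0013631, 4/11 · 0.0097546 = 0.0035471, 2/11 · 0.0097546 = 0.0017736, 4/11 · 0.01929 = 0.0070146; with total 0.013698.
By Bayes' rule, P(bag A | data) = (0.0013631) / (0.013698) = 0.099506.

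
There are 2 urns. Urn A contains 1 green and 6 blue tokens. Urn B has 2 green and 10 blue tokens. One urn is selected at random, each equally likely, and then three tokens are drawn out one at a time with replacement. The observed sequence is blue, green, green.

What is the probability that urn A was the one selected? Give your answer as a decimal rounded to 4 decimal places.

0.4304

Compute the likelihood of the observed sequence for each case: P(data | urn A) = (6/7)(1/7)(1/7) = 0.017493; P(data | urn B) = (10/12)(2/12)(2/12) = 0.023148.
Multiplying each by its prior: 1/2 · 0.017493 = 0.0087464, 1/2 · 0.023148 = 0.011574; summing to 0.02032.
Therefore the posterior P(urn A | data) = (0.0087464) / (0.02032) = 0.43042.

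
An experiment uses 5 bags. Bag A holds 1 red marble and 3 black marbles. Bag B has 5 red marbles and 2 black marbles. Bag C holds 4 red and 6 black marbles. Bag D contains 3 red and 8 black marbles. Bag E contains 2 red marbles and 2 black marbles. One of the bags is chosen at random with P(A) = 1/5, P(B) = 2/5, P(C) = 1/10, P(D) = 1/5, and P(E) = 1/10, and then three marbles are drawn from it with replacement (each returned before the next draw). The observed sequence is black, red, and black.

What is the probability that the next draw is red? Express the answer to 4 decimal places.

0.4064

Compute the likelihood of the observed sequence for each case: P(data | bag A) = (3/4)(1/4)(3/4) = 0.14062; P(data | bag B) = (2/7)(5/7)(2/7) = 0.058309; P(data | bag C) = (6/10)(4/10)(6/10) = 0.144; P(data | bag D) = (8/11)(3/11)(8/11) = 0.14425; P(data | bag E) = (2/4)(2/4)(2/4) = 0.125.
The prior-weighted likelihoods are 1/5 · 0.14062 = 0.028125, 2/5 · 0.058309 = 0.023324, 1/10 · 0.144 = 0.0144, 1/5 · 0.14425 = 0.02885, 1/10 · 0.125 = 0.0125; with total 0.1072.
Dividing through by the total gives posterior P(bag A | data) = 0.26236, P(bag B | data) = 0.21757, P(bag C | data) = 0.13433, P(bag D | data) = 0.26913, P(bag E | data) = 0.11661.
The predictive probability is P(red next | data) = (1/4)(0.26236) + (5/7)(0.21757) + (2/5)(0.13433) + (3/11)(0.26913) + (1/2)(0.11661) = 0.40643.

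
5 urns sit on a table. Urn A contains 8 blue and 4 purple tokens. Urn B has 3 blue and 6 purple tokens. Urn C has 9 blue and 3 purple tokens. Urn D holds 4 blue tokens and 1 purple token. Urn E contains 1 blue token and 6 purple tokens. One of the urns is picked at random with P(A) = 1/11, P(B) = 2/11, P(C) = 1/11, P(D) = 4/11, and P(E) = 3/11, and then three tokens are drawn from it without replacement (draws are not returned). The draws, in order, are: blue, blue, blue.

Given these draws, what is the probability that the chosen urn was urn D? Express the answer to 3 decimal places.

Compute the likelihood of the observed sequence for each case: P(data | urn A) = (8/12)(7/11)(6/10) = 0.25455; P(data | urn B) = (3/9)(2/8)(1/7) = 0.011905; P(data | urn C) = (9/12)(8/11)(7/10) = 0.38182; P(data | urn D) = (4/5)(3/4)(2/3) = 0.4; P(data | urn E) = (1/7)(0/6) = 0.
Multiplying each by its prior: 1/11 · 0.25455 = 0.02314, 2/11 · 0.011905 = 0.0021645, 1/11 · 0.38182 = 0.034711, 4/11 · 0.4 = 0.14545, 3/11 · 0 = 0; with total 0.20547.
So P(urn D | data) = (0.14545) / (0.20547) = 0.70791.

0.708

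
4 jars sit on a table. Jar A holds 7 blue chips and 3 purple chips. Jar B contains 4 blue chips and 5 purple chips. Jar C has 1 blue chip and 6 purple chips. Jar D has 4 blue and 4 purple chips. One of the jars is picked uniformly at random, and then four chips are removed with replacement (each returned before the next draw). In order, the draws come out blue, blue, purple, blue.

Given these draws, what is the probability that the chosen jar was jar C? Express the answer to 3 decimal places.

0.012

For each hypothesis, P(data | H) works out to: P(data | jar A) = (7/10)(7/10)(3/10)(7/10) = 0.1029; P(data | jar B) = (4/9)(4/9)(5/9)(4/9) = 0.048773; P(data | jar C) = (1/7)(1/7)(6/7)(1/7) = 0.002499; P(data | jar D) = (4/8)(4/8)(4/8)(4/8) = 0.0625.
Weighting by the prior gives 1/4 · 0.1029 = 0.025725, 1/4 · 0.048773 = 0.012193, 1/4 · 0.002499 = 0.00062474, 1/4 · 0.0625 = 0.015625; these sum to 0.054168.
Therefore the posterior P(jar C | data) = (0.00062474) / (0.054168) = 0.011533.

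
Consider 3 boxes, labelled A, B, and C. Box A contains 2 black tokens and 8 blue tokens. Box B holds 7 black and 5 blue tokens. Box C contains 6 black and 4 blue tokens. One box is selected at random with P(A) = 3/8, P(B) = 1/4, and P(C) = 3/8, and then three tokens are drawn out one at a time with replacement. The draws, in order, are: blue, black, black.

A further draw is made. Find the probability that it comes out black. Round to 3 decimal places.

0.547

The likelihood of the observed sequence under each hypothesis: P(data | box A) = (8/10)(2/10)(2/10) = 0.032; P(data | box B) = (5/12)(7/12)(7/12) = 0.14178; P(data | box C) = (4/10)(6/10)(6/10) = 0.144.
The prior-weighted likelihoods are 3/8 · 0.032 = 0.012, 1/4 · 0.14178 = 0.035446, 3/8 · 0.144 = 0.054; summing to 0.10145.
Dividing through by the total gives posterior P(box A | data) = 0.11829, P(box B | data) = 0.34941, P(box C | data) = 0.5323.
Averaging over the posterior, P(black next | data) = (1/5)(0.11829) + (7/12)(0.34941) + (3/5)(0.5323) = 0.54686.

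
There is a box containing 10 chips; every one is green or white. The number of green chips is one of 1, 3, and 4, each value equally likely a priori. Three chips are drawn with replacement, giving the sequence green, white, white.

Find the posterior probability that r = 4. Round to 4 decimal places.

0.3871

Under each hypothesis, the probability of the observed sequence is: P(data | r = 1) = (1/10)(9/10)(9/10) = 81/1000; P(data | r = 3) = (3/10)(7/10)(7/10) = 147/1000; P(data | r = 4) = (4/10)(6/10)(6/10) = 18/125.
Multiplying each by its prior: 1/3 · 81/1000 = 27/1000, 1/3 · 147/1000 = 49/1000, 1/3 · 18/125 = 6/125; with total 31/250.
By Bayes' rule, P(r = 4 | data) = (6/125) / (31/250) = 12/31.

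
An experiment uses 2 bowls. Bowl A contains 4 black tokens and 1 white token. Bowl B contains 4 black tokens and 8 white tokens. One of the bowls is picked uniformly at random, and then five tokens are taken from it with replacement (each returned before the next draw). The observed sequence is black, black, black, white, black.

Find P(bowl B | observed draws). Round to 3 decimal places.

0.091

For each hypothesis, P(data | H) works out to: P(data | bowl A) = (4/5)(4/5)(4/5)(1/5)(4/5) = 0.08192; P(data | bowl B) = (4/12)(4/12)(4/12)(8/12)(4/12) = 0.0082305.
Weighting by the prior gives 1/2 · 0.08192 = 0.04096, 1/2 · 0.0082305 = 0.0041152; summing to 0.045075.
By Bayes' rule, P(bowl B | data) = (0.0041152) / (0.045075) = 0.091297.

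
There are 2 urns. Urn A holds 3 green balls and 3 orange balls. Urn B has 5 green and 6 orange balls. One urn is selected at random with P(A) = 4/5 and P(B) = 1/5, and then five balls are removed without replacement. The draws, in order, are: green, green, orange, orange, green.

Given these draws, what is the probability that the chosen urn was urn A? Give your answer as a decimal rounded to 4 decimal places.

0.8603

For each hypothesis, P(data | H) works out to: P(data | urn A) = (3/6)(2/5)(3/4)(2/3)(1/2) = 0.05; P(data | urn B) = (5/11)(4/10)(6/9)(5/8)(3/7) = 0.032468.
Multiplying each by its prior: 4/5 · 0.05 = 0.04, 1/5 · 0.032468 = 0.0064935; these sum to 0.046494.
Hence P(urn A | data) = (0.04) / (0.046494) = 0.86034.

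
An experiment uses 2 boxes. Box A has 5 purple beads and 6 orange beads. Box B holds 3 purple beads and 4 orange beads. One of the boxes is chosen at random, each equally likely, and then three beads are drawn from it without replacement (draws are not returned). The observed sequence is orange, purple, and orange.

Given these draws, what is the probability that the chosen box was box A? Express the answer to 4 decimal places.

For each hypothesis, P(data | H) works out to: P(data | box A) = (6/11)(5/10)(5/9) = 0.15152; P(data | box B) = (4/7)(3/6)(3/5) = 0.17143.
Weighting by the prior gives 1/2 · 0.15152 = 0.075758, 1/2 · 0.17143 = 0.085714; these sum to 0.16147.
By Bayes' rule, P(box A | data) = (0.075758) / (0.16147) = 0.46917.

0.4692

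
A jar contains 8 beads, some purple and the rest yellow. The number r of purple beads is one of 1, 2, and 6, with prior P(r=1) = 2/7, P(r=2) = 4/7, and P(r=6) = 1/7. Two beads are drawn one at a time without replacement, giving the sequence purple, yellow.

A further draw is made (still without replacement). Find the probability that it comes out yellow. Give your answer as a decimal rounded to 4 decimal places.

The likelihood of the observed sequence under each hypothesis: P(data | r = 1) = (1/8)(7/7) = 1/8; P(data | r = 2) = (2/8)(6/7) = 3/14; P(data | r = 6) = (6/8)(2/7) = 3/14.
Multiplying each by its prior: 2/7 · 1/8 = 1/28, 4/7 · 3/14 = 6/49, 1/7 · 3/14 = 3/98; with total 37/196.
The posterior is then P(r = 1 | data) = 7/37, P(r = 2 | data) = 24/37, P(r = 6 | data) = 6/37.
So P(yellow next | data) = Σ P(yellow next | H) P(H | data) = (1)(7/37) + (5/6)(24/37) + (1/6)(6/37) = 28/37.

0.7568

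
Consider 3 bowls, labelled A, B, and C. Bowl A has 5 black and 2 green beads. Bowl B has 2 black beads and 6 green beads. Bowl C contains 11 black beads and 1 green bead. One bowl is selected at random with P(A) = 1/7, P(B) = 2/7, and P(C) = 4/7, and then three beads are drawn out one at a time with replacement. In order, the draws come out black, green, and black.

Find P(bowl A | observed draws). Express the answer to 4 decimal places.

Compute the likelihood of the observed sequence for each case: P(data | bowl A) = (5/7)(2/7)(5/7) = 0.14577; P(data | bowl B) = (2/8)(6/8)(2/8) = 0.046875; P(data | bowl C) = (11/12)(1/12)(11/12) = 0.070023.
Weighting by the prior gives 1/7 · 0.14577 = 0.020825, 2/7 · 0.046875 = 0.013393, 4/7 · 0.070023 = 0.040013; with total 0.074231.
Therefore the posterior P(bowl A | data) = (0.020825) / (0.074231) = 0.28054.

0.2805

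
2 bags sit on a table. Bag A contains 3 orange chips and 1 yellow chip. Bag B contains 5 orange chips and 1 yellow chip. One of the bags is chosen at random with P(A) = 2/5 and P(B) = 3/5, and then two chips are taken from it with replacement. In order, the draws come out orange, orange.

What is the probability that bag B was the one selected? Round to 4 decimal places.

0.6494

For each hypothesis, P(data | H) works out to: P(data | bag A) = (3/4)(3/4) = 9/16; P(data | bag B) = (5/6)(5/6) = 25/36.
Multiplying each by its prior: 2/5 · 9/16 = 9/40, 3/5 · 25/36 = 5/12; summing to 77/120.
By Bayes' rule, P(bag B | data) = (5/12) / (77/120) = 50/77.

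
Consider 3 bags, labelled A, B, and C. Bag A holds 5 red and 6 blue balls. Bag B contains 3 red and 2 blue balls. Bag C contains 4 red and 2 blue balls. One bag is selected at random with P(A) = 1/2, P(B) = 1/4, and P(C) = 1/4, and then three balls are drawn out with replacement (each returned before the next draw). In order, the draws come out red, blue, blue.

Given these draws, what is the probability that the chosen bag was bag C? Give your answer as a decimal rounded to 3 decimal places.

Compute the likelihood of the observed sequence for each case: P(data | bag A) = (5/11)(6/11)(6/11) = 0.13524; P(data | bag B) = (3/5)(2/5)(2/5) = 0.096; P(data | bag C) = (4/6)(2/6)(2/6) = 0.074074.
Multiplying each by its prior: 1/2 · 0.13524 = 0.067618, 1/4 · 0.096 = 0.024, 1/4 · 0.074074 = 0.018519; these sum to 0.11014.
Hence P(bag C | data) = (0.018519) / (0.11014) = 0.16814.

0.168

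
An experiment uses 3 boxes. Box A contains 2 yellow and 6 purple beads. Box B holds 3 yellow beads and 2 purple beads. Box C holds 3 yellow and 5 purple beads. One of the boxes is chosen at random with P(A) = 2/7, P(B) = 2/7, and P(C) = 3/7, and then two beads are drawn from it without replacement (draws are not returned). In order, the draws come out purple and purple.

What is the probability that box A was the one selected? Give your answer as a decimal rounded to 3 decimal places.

0.457

For each hypothesis, P(data | H) works out to: P(data | box A) = (6/8)(5/7) = 15/28; P(data | box B) = (2/5)(1/4) = 1/10; P(data | box C) = (5/8)(4/7) = 5/14.
The prior-weighted likelihoods are 2/7 · 15/28 = 15/98, 2/7 · 1/10 = 1/35, 3/7 · 5/14 = 15/98; summing to 82/245.
Hence P(box A | data) = (15/98) / (82/245) = 75/164.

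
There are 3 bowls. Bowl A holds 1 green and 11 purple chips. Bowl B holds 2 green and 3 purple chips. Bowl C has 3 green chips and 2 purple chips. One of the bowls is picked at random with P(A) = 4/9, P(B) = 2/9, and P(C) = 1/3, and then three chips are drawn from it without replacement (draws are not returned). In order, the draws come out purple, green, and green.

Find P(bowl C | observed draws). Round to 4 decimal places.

0.7500

Under each hypothesis, the probability of the observed sequence is: P(data | bowl A) = (11/12)(1/11)(0/10) = 0; P(data | bowl B) = (3/5)(2/4)(1/3) = 1/10; P(data | bowl C) = (2/5)(3/4)(2/3) = 1/5.
Weighting by the prior gives 4/9 · 0 = 0, 2/9 · 1/10 = 1/45, 1/3 · 1/5 = 1/15; these sum to 4/45.
Therefore the posterior P(bowl C | data) = (1/15) / (4/45) = 3/4.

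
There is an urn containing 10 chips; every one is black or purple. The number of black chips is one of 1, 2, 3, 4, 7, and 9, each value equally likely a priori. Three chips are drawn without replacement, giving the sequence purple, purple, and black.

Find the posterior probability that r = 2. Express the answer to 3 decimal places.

For each hypothesis, P(data | H) works out to: P(data | r = 1) = (9/10)(8/9)(1/8) = 1/10; P(data | r = 2) = (8/10)(7/9)(2/8) = 7/45; P(data | r = 3) = (7/10)(6/9)(3/8) = 7/40; P(data | r = 4) = (6/10)(5/9)(4/8) = 1/6; P(data | r = 7) = (3/10)(2/9)(7/8) = 7/120; P(data | r = 9) = (1/10)(0/9) = 0.
The prior-weighted likelihoods are 1/6 · 1/10 = 1/60, 1/6 · 7/45 = 7/270, 1/6 · 7/40 = 7/240, 1/6 · 1/6 = 1/36, 1/6 · 7/120 = 7/720, 1/6 · 0 = 0; summing to 59/540.
Hence P(r = 2 | data) = (7/270) / (59/540) = 14/59.

0.237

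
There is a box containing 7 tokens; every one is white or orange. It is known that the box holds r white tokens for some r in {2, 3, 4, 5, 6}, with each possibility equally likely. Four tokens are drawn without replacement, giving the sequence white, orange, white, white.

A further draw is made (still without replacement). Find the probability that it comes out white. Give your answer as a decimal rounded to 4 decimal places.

0.6667

Under each hypothesis, the probability of the observed sequence is: P(data | r = 2) = (2/7)(5/6)(1/5)(0/4) = 0; P(data | r = 3) = (3/7)(4/6)(2/5)(1/4) = 1/35; P(data | r = 4) = (4/7)(3/6)(3/5)(2/4) = 3/35; P(data | r = 5) = (5/7)(2/6)(4/5)(3/4) = 1/7; P(data | r = 6) = (6/7)(1/6)(5/5)(4/4) = 1/7.
Multiplying each by its prior: 1/5 · 0 = 0, 1/5 · 1/35 = 1/175, 1/5 · 3/35 = 3/175, 1/5 · 1/7 = 1/35, 1/5 · 1/7 = 1/35; with total 2/25.
Normalising, the posterior is P(r = 2 | data) = 0, P(r = 3 | data) = 1/14, P(r = 4 | data) = 3/14, P(r = 5 | data) = 5/14, P(r = 6 | data) = 5/14.
The predictive probability is P(white next | data) = (0)(1/14) + (1/3)(3/14) + (2/3)(5/14) + (1)(5/14) = 2/3.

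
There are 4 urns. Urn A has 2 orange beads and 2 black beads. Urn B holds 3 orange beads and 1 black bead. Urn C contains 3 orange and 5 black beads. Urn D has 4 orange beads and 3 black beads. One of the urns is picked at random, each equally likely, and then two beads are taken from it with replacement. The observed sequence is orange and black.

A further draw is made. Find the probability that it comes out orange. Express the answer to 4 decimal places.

0.5383

Compute the likelihood of the observed sequence for each case: P(data | urn A) = (2/4)(2/4) = 0.25; P(data | urn B) = (3/4)(1/4) = 0.1875; P(data | urn C) = (3/8)(5/8) = 0.23438; P(data | urn D) = (4/7)(3/7) = 0.2449.
The prior-weighted likelihoods are 1/4 · 0.25 = 0.0625, 1/4 · 0.1875 = 0.046875, 1/4 · 0.23438 = 0.058594, 1/4 · 0.2449 = 0.061224; with total 0.22919.
Normalising, the posterior is P(urn A | data) = 0.2727, P(urn B | data) = 0.20452, P(urn C | data) = 0.25565, P(urn D | data) = 0.26713.
The predictive probability is P(orange next | data) = (1/2)(0.2727) + (3/4)(0.20452) + (3/8)(0.25565) + (4/7)(0.26713) = 0.53825.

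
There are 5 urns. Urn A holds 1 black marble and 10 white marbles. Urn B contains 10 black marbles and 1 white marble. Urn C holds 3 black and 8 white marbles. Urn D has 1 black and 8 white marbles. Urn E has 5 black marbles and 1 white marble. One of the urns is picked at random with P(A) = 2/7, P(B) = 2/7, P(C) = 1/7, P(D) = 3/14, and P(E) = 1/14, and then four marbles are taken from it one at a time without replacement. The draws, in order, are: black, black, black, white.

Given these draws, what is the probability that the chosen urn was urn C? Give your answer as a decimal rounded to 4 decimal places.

Under each hypothesis, the probability of the observed sequence is: P(data | urn A) = (1/11)(0/10) = 0; P(data | urn B) = (10/11)(9/10)(8/9)(1/8) = 0.090909; P(data | urn C) = (3/11)(2/10)(1/9)(8/8) = 0.0060606; P(data | urn D) = (1/9)(0/8) = 0; P(data | urn E) = (5/6)(4/5)(3/4)(1/3) = 0.16667.
Multiplying each by its prior: 2/7 · 0 = 0, 2/7 · 0.090909 = 0.025974, 1/7 · 0.0060606 = 0.0008658, 3/14 · 0 = 0, 1/14 · 0.16667 = 0.011905; these sum to 0.038745.
By Bayes' rule, P(urn C | data) = (0.0008658) / (0.038745) = 0.022346.

0.0223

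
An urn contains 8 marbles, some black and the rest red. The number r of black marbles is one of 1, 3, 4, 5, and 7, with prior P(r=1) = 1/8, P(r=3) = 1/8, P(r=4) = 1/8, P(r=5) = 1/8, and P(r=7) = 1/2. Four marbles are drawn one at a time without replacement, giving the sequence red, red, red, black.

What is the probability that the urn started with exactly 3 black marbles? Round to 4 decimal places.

0.3488

Under each hypothesis, the probability of the observed sequence is: P(data | r = 1) = (7/8)(6/7)(5/6)(1/5) = 0.125; P(data | r = 3) = (5/8)(4/7)(3/6)(3/5) = 0.10714; P(data | r = 4) = (4/8)(3/7)(2/6)(4/5) = 0.057143; P(data | r = 5) = (3/8)(2/7)(1/6)(5/5) = 0.017857; P(data | r = 7) = (1/8)(0/7) = 0.
Weighting by the prior gives 1/8 · 0.125 = 0.015625, 1/8 · 0.10714 = 0.013393, 1/8 · 0.057143 = 0.0071429, 1/8 · 0.017857 = 0.0022321, 1/2 · 0 = 0; with total 0.038393.
By Bayes' rule, P(r = 3 | data) = (0.013393) / (0.038393) = 0.34884.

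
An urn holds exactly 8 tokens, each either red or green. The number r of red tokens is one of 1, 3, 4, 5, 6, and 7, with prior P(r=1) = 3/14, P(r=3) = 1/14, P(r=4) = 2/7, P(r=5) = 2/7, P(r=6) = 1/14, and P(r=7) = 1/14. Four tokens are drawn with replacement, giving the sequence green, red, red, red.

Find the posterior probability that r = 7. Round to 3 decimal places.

Compute the likelihood of the observed sequence for each case: P(data | r = 1) = (7/8)(1/8)(1/8)(1/8) = 0.001709; P(data | r = 3) = (5/8)(3/8)(3/8)(3/8) = 0.032959; P(data | r = 4) = (4/8)(4/8)(4/8)(4/8) = 0.0625; P(data | r = 5) = (3/8)(5/8)(5/8)(5/8) = 0.091553; P(data | r = 6) = (2/8)(6/8)(6/8)(6/8) = 0.10547; P(data | r = 7) = (1/8)(7/8)(7/8)(7/8) = 0.08374.
The prior-weighted likelihoods are 3/14 · 0.001709 = 0.00036621, 1/14 · 0.032959 = 0.0023542, 2/7 · 0.0625 = 0.017857, 2/7 · 0.091553 = 0.026158, 1/14 · 0.10547 = 0.0075335, 1/14 · 0.08374 = 0.0059814; these sum to 0.06025.
Therefore the posterior P(r = 7 | data) = (0.0059814) / (0.06025) = 0.099276.

0.099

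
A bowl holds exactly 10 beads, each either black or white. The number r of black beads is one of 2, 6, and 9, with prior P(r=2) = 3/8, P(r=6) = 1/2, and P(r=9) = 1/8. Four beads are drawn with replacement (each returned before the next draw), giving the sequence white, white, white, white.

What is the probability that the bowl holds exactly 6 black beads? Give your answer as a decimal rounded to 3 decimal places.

0.077

For each hypothesis, P(data | H) works out to: P(data | r = 2) = (8/10)(8/10)(8/10)(8/10) = 0.4096; P(data | r = 6) = (4/10)(4/10)(4/10)(4/10) = 0.0256; P(data | r = 9) = (1/10)(1/10)(1/10)(1/10) = 0.0001.
Multiplying each by its prior: 3/8 · 0.4096 = 0.1536, 1/2 · 0.0256 = 0.0128, 1/8 · 0.0001 = 1.25e-05; summing to 0.16641.
Hence P(r = 6 | data) = (0.0128) / (0.16641) = 0.076917.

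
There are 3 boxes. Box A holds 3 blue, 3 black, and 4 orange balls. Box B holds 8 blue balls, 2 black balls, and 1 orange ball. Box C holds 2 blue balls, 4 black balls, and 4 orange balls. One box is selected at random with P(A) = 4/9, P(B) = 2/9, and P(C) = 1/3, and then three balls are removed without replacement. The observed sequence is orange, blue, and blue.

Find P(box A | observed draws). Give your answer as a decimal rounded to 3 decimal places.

0.477

For each hypothesis, P(data | H) works out to: P(data | box A) = (4/10)(3/9)(2/8) = 0.033333; P(data | box B) = (1/11)(8/10)(7/9) = 0.056566; P(data | box C) = (4/10)(2/9)(1/8) = 0.011111.
The prior-weighted likelihoods are 4/9 · 0.033333 = 0.014815, 2/9 · 0.056566 = 0.01257, 1/3 · 0.011111 = 0.0037037; these sum to 0.031089.
So P(box A | data) = (0.014815) / (0.031089) = 0.47653.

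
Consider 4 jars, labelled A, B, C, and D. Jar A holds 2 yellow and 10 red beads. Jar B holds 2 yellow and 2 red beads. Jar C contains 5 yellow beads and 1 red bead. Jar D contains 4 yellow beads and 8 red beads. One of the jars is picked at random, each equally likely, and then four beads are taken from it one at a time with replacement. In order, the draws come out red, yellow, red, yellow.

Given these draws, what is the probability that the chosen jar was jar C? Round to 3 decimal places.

0.128

Compute the likelihood of the observed sequence for each case: P(data | jar A) = (10/12)(2/12)(10/12)(2/12) = 0.01929; P(data | jar B) = (2/4)(2/4)(2/4)(2/4) = 0.0625; P(data | jar C) = (1/6)(5/6)(1/6)(5/6) = 0.01929; P(data | jar D) = (8/12)(4/12)(8/12)(4/12) = 0.049383.
Weighting by the prior gives 1/4 · 0.01929 = 0.0048225, 1/4 · 0.0625 = 0.015625, 1/4 · 0.01929 = 0.0048225, 1/4 · 0.049383 = 0.012346; these sum to 0.037616.
Therefore the posterior P(jar C | data) = (0.0048225) / (0.037616) = 0.12821.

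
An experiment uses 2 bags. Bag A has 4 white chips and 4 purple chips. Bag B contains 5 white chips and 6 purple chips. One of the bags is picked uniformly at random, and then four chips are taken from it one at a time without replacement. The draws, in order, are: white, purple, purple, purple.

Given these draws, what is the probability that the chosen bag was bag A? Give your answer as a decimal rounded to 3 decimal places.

Compute the likelihood of the observed sequence for each case: P(data | bag A) = (4/8)(4/7)(3/6)(2/5) = 0.057143; P(data | bag B) = (5/11)(6/10)(5/9)(4/8) = 0.075758.
Multiplying each by its prior: 1/2 · 0.057143 = 0.028571, 1/2 · 0.075758 = 0.037879; summing to 0.06645.
Hence P(bag A | data) = (0.028571) / (0.06645) = 0.42997.

0.430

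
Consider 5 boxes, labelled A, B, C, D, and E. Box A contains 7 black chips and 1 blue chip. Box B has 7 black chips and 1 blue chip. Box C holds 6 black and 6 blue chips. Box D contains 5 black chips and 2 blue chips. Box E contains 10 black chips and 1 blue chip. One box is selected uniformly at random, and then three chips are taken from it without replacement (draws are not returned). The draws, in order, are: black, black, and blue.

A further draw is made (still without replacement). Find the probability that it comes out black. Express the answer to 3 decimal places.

0.815

Under each hypothesis, the probability of the observed sequence is: P(data | box A) = (7/8)(6/7)(1/6) = 0.125; P(data | box B) = (7/8)(6/7)(1/6) = 0.125; P(data | box C) = (6/12)(5/11)(6/10) = 0.13636; P(data | box D) = (5/7)(4/6)(2/5) = 0.19048; P(data | box E) = (10/11)(9/10)(1/9) = 0.090909.
Multiplying each by its prior: 1/5 · 0.125 = 0.025, 1/5 · 0.125 = 0.025, 1/5 · 0.13636 = 0.027273, 1/5 · 0.19048 = 0.038095, 1/5 · 0.090909 = 0.018182; with total 0.13355.
Normalising, the posterior is P(box A | data) = 0.1872, P(box B | data) = 0.1872, P(box C | data) = 0.20421, P(box D | data) = 0.28525, P(box E | data) = 0.13614.
So P(black next | data) = Σ P(black next | H) P(H | data) = (1)(0.1872) + (1)(0.1872) + (4/9)(0.20421) + (3/4)(0.28525) + (1)(0.13614) = 0.81524.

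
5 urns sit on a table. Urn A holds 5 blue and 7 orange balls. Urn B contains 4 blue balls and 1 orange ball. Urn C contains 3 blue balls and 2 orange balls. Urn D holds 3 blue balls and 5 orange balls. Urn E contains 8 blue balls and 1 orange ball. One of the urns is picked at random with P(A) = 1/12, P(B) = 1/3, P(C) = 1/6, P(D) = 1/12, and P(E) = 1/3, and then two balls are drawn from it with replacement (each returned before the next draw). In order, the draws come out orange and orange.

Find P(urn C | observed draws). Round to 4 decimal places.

For each hypothesis, P(data | H) works out to: P(data | urn A) = (7/12)(7/12) = 0.34028; P(data | urn B) = (1/5)(1/5) = 0.04; P(data | urn C) = (2/5)(2/5) = 0.16; P(data | urn D) = (5/8)(5/8) = 0.39062; P(data | urn E) = (1/9)(1/9) = 0.012346.
Multiplying each by its prior: 1/12 · 0.34028 = 0.028356, 1/3 · 0.04 = 0.013333, 1/6 · 0.16 = 0.026667, 1/12 · 0.39062 = 0.032552, 1/3 · 0.012346 = 0.0041152; with total 0.10502.
So P(urn C | data) = (0.026667) / (0.10502) = 0.25391.

0.2539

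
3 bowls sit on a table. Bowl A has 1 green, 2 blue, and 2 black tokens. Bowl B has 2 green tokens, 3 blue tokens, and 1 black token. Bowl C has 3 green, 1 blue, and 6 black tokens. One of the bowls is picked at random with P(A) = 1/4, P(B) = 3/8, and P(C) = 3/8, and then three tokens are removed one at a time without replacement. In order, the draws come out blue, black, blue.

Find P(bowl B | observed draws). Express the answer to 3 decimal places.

0.529

The likelihood of the observed sequence under each hypothesis: P(data | bowl A) = (2/5)(2/4)(1/3) = 1/15; P(data | bowl B) = (3/6)(1/5)(2/4) = 1/20; P(data | bowl C) = (1/10)(6/9)(0/8) = 0.
Multiplying each by its prior: 1/4 · 1/15 = 1/60, 3/8 · 1/20 = 3/160, 3/8 · 0 = 0; summing to 17/480.
Hence P(bowl B | data) = (3/160) / (17/480) = 9/17.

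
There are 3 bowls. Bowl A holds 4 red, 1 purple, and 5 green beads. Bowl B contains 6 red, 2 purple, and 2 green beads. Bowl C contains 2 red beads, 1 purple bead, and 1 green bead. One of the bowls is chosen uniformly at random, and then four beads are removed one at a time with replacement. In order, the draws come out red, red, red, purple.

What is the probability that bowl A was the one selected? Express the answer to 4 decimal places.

0.0792

The likelihood of the observed sequence under each hypothesis: P(data | bowl A) = (4/10)(4/10)(4/10)(1/10) = 0.0064; P(data | bowl B) = (6/10)(6/10)(6/10)(2/10) = 0.0432; P(data | bowl C) = (2/4)(2/4)(2/4)(1/4) = 0.03125.
The prior-weighted likelihoods are 1/3 · 0.0064 = 0.0021333, 1/3 · 0.0432 = 0.0144, 1/3 · 0.03125 = 0.010417; these sum to 0.02695.
Therefore the posterior P(bowl A | data) = (0.0021333) / (0.02695) = 0.079159.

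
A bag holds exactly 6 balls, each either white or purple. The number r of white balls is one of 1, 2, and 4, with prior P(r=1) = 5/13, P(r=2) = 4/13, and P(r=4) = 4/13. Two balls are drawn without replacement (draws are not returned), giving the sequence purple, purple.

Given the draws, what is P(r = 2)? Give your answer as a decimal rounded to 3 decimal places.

The likelihood of the observed sequence under each hypothesis: P(data | r = 1) = (5/6)(4/5) = 2/3; P(data | r = 2) = (4/6)(3/5) = 2/5; P(data | r = 4) = (2/6)(1/5) = 1/15.
Multiplying each by its prior: 5/13 · 2/3 = 10/39, 4/13 · 2/5 = 8/65, 4/13 · 1/15 = 4/195; with total 2/5.
By Bayes' rule, P(r = 2 | data) = (8/65) / (2/5) = 4/13.

0.308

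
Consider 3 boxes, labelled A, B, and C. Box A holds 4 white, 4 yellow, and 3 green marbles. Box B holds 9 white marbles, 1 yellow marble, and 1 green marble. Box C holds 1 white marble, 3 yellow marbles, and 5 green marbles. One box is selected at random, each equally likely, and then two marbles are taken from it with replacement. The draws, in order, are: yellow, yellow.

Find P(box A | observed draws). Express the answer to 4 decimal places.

0.5255

Compute the likelihood of the observed sequence for each case: P(data | box A) = (4/11)(4/11) = 0.13223; P(data | box B) = (1/11)(1/11) = 0.0082645; P(data | box C) = (3/9)(3/9) = 0.11111.
Multiplying each by its prior: 1/3 · 0.13223 = 0.044077, 1/3 · 0.0082645 = 0.0027548, 1/3 · 0.11111 = 0.037037; with total 0.083869.
By Bayes' rule, P(box A | data) = (0.044077) / (0.083869) = 0.52555.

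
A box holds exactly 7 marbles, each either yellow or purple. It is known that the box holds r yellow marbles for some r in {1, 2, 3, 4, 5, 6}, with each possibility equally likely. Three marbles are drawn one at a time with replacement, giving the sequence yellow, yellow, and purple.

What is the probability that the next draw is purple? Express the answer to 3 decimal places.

Under each hypothesis, the probability of the observed sequence is: P(data | r = 1) = (1/7)(1/7)(6/7) = 0.017493; P(data | r = 2) = (2/7)(2/7)(5/7) = 0.058309; P(data | r = 3) = (3/7)(3/7)(4/7) = 0.10496; P(data | r = 4) = (4/7)(4/7)(3/7) = 0.13994; P(data | r = 5) = (5/7)(5/7)(2/7) = 0.14577; P(data | r = 6) = (6/7)(6/7)(1/7) = 0.10496.
Weighting by the prior gives 1/6 · 0.017493 = 0.0029155, 1/6 · 0.058309 = 0.0097182, 1/6 · 0.10496 = 0.017493, 1/6 · 0.13994 = 0.023324, 1/6 · 0.14577 = 0.024295, 1/6 · 0.10496 = 0.017493; with total 0.095238.
Normalising, the posterior is P(r = 1 | data) = 0.030612, P(r = 2 | data) = 0.10204, P(r = 3 | data) = 0.18367, P(r = 4 | data) = 0.2449, P(r = 5 | data) = 0.2551, P(r = 6 | data) = 0.18367.
The predictive probability is P(purple next | data) = (6/7)(0.030612) + (5/7)(0.10204) + (4/7)(0.18367) + (3/7)(0.2449) + (2/7)(0.2551) + (1/7)(0.18367) = 0.40816.

0.408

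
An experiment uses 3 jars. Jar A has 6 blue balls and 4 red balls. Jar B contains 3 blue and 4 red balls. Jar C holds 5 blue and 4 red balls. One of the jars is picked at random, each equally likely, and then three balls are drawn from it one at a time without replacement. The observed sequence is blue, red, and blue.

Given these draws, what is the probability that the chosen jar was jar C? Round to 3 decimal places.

0.361

Compute the likelihood of the observed sequence for each case: P(data | jar A) = (6/10)(4/9)(5/8) = 0.16667; P(data | jar B) = (3/7)(4/6)(2/5) = 0.11429; P(data | jar C) = (5/9)(4/8)(4/7) = 0.15873.
Multiplying each by its prior: 1/3 · 0.16667 = 0.055556, 1/3 · 0.11429 = 0.038095, 1/3 · 0.15873 = 0.05291; these sum to 0.14656.
By Bayes' rule, P(jar C | data) = (0.05291) / (0.14656) = 0.36101.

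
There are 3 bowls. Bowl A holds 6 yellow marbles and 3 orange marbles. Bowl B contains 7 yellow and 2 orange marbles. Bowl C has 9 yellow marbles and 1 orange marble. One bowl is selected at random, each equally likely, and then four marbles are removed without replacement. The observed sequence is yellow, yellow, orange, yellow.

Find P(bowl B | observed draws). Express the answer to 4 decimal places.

0.3880

Under each hypothesis, the probability of the observed sequence is: P(data | bowl A) = (6/9)(5/8)(3/7)(4/6) = 0.11905; P(data | bowl B) = (7/9)(6/8)(2/7)(5/6) = 0.13889; P(data | bowl C) = (9/10)(8/9)(1/8)(7/7) = 0.1.
Weighting by the prior gives 1/3 · 0.11905 = 0.039683, 1/3 · 0.13889 = 0.046296, 1/3 · 0.1 = 0.033333; with total 0.11931.
Hence P(bowl B | data) = (0.046296) / (0.11931) = 0.38803.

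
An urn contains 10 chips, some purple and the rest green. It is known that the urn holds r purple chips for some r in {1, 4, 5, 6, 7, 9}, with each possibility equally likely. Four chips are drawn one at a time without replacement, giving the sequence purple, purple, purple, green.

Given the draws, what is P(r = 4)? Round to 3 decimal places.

0.070

Compute the likelihood of the observed sequence for each case: P(data | r = 1) = (1/10)(0/9) = 0; P(data | r = 4) = (4/10)(3/9)(2/8)(6/7) = 1/35; P(data | r = 5) = (5/10)(4/9)(3/8)(5/7) = 5/84; P(data | r = 6) = (6/10)(5/9)(4/8)(4/7) = 2/21; P(data | r = 7) = (7/10)(6/9)(5/8)(3/7) = 1/8; P(data | r = 9) = (9/10)(8/9)(7/8)(1/7) = 1/10.
Multiplying each by its prior: 1/6 · 0 = 0, 1/6 · 1/35 = 1/210, 1/6 · 5/84 = 5/504, 1/6 · 2/21 = 1/63, 1/6 · 1/8 = 1/48, 1/6 · 1/10 = 1/60; these sum to 49/720.
Hence P(r = 4 | data) = (1/210) / (49/720) = 24/343.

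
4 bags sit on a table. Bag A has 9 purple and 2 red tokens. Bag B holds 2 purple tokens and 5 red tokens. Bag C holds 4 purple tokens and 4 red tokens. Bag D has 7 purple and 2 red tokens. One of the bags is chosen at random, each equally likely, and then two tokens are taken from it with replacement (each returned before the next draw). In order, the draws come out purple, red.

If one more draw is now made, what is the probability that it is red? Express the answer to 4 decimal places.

0.4335

Compute the likelihood of the observed sequence for each case: P(data | bag A) = (9/11)(2/11) = 0.14876; P(data | bag B) = (2/7)(5/7) = 0.20408; P(data | bag C) = (4/8)(4/8) = 0.25; P(data | bag D) = (7/9)(2/9) = 0.17284.
The prior-weighted likelihoods are 1/4 · 0.14876 = 0.03719, 1/4 · 0.20408 = 0.05102, 1/4 · 0.25 = 0.0625, 1/4 · 0.17284 = 0.04321; these sum to 0.19392.
Normalising, the posterior is P(bag A | data) = 0.19178, P(bag B | data) = 0.2631, P(bag C | data) = 0.3223, P(bag D | data) = 0.22282.
The predictive probability is P(red next | data) = (2/11)(0.19178) + (5/7)(0.2631) + (1/2)(0.3223) + (2/9)(0.22282) = 0.43346.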